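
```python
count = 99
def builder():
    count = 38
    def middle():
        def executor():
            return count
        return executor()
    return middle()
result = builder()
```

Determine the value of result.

Step 1: builder() defines count = 38. middle() and executor() have no local count.
Step 2: executor() checks local (none), enclosing middle() (none), enclosing builder() and finds count = 38.
Step 3: result = 38

The answer is 38.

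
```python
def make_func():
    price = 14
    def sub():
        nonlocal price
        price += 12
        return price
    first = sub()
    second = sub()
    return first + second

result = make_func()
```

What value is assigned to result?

Step 1: price starts at 14.
Step 2: First call: price = 14 + 12 = 26, returns 26.
Step 3: Second call: price = 26 + 12 = 38, returns 38.
Step 4: result = 26 + 38 = 64

The answer is 64.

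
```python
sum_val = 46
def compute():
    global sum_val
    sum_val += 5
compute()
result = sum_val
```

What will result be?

Step 1: sum_val = 46 globally.
Step 2: compute() modifies global sum_val: sum_val += 5 = 51.
Step 3: result = 51

The answer is 51.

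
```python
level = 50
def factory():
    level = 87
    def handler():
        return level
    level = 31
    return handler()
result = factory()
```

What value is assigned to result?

Step 1: factory() sets level = 87, then later level = 31.
Step 2: handler() is called after level is reassigned to 31. Closures capture variables by reference, not by value.
Step 3: result = 31

The answer is 31.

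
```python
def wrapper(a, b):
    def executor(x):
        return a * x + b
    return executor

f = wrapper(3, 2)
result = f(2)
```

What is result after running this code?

Step 1: wrapper(3, 2) captures a = 3, b = 2.
Step 2: f(2) computes 3 * 2 + 2 = 8.
Step 3: result = 8

The answer is 8.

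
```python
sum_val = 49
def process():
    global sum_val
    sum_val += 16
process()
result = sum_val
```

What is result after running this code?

Step 1: sum_val = 49 globally.
Step 2: process() modifies global sum_val: sum_val += 16 = 65.
Step 3: result = 65

The answer is 65.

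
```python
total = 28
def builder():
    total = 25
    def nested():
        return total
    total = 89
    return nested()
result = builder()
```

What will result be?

Step 1: builder() sets total = 25, then later total = 89.
Step 2: nested() is called after total is reassigned to 89. Closures capture variables by reference, not by value.
Step 3: result = 89

The answer is 89.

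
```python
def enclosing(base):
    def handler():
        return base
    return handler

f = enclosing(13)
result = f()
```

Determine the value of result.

Step 1: enclosing(13) creates closure capturing base = 13.
Step 2: f() returns the captured base = 13.
Step 3: result = 13

The answer is 13.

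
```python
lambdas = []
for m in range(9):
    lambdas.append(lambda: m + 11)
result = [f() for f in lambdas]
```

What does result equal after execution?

Step 1: All lambdas capture m by reference. After the loop, m = 8.
Step 2: Each call returns 8 + 11 = 19.
Step 3: result = [19, 19, 19, 19, 19, 19, 19, 19, 19]

The answer is [19, 19, 19, 19, 19, 19, 19, 19, 19].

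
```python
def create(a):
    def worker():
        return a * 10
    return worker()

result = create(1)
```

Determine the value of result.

Step 1: create(1) binds parameter a = 1.
Step 2: worker() accesses a = 1 from enclosing scope.
Step 3: result = 1 * 10 = 10

The answer is 10.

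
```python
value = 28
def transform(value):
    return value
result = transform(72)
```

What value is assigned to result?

Step 1: Global value = 28.
Step 2: transform(72) takes parameter value = 72, which shadows the global.
Step 3: result = 72

The answer is 72.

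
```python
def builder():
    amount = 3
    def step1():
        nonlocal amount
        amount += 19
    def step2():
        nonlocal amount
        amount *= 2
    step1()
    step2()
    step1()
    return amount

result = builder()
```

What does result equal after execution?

Step 1: amount = 3.
Step 2: step1(): amount = 3 + 19 = 22.
Step 3: step2(): amount = 22 * 2 = 44.
Step 4: step1(): amount = 44 + 19 = 63. result = 63

The answer is 63.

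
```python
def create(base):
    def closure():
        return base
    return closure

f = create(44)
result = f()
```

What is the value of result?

Step 1: create(44) creates closure capturing base = 44.
Step 2: f() returns the captured base = 44.
Step 3: result = 44

The answer is 44.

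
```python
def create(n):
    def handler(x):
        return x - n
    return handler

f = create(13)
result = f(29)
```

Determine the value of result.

Step 1: create(13) creates a closure capturing n = 13.
Step 2: f(29) computes 29 - 13 = 16.
Step 3: result = 16

The answer is 16.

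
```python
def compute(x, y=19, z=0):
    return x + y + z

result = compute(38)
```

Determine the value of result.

Step 1: compute(38) uses defaults y = 19, z = 0.
Step 2: Returns 38 + 19 + 0 = 57.
Step 3: result = 57

The answer is 57.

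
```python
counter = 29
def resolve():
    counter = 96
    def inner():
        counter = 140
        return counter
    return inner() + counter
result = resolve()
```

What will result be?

Step 1: resolve() has local counter = 96. inner() has local counter = 140.
Step 2: inner() returns its local counter = 140.
Step 3: resolve() returns 140 + its own counter (96) = 236

The answer is 236.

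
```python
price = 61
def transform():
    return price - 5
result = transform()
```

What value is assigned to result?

Step 1: price = 61 is defined globally.
Step 2: transform() looks up price from global scope = 61, then computes 61 - 5 = 56.
Step 3: result = 56

The answer is 56.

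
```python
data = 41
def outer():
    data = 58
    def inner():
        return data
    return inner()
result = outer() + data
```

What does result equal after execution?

Step 1: Global data = 41. outer() shadows with data = 58.
Step 2: inner() returns enclosing data = 58. outer() = 58.
Step 3: result = 58 + global data (41) = 99

The answer is 99.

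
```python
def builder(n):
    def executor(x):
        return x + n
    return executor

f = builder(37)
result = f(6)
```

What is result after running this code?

Step 1: builder(37) creates a closure that captures n = 37.
Step 2: f(6) calls the closure with x = 6, returning 6 + 37 = 43.
Step 3: result = 43

The answer is 43.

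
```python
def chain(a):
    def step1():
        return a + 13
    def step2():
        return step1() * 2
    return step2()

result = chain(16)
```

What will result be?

Step 1: chain(16) captures a = 16.
Step 2: step2() calls step1() which returns 16 + 13 = 29.
Step 3: step2() returns 29 * 2 = 58

The answer is 58.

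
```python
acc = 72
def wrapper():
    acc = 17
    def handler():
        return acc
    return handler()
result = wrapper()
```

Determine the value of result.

Step 1: acc = 72 globally, but wrapper() defines acc = 17 locally.
Step 2: handler() looks up acc. Not in local scope, so checks enclosing scope (wrapper) and finds acc = 17.
Step 3: result = 17

The answer is 17.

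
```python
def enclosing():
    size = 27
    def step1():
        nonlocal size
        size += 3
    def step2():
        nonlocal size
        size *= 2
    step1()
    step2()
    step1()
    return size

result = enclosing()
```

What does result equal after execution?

Step 1: size = 27.
Step 2: step1(): size = 27 + 3 = 30.
Step 3: step2(): size = 30 * 2 = 60.
Step 4: step1(): size = 60 + 3 = 63. result = 63

The answer is 63.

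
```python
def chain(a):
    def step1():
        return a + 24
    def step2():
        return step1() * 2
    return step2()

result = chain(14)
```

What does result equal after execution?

Step 1: chain(14) captures a = 14.
Step 2: step2() calls step1() which returns 14 + 24 = 38.
Step 3: step2() returns 38 * 2 = 76

The answer is 76.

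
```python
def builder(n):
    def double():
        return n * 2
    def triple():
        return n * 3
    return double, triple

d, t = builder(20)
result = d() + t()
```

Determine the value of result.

Step 1: Both closures capture the same n = 20.
Step 2: d() = 20 * 2 = 40, t() = 20 * 3 = 60.
Step 3: result = 40 + 60 = 100

The answer is 100.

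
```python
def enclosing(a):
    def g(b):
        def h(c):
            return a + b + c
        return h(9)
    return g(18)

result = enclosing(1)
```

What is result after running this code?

Step 1: a = 1, b = 18, c = 9 across three nested scopes.
Step 2: h() accesses all three via LEGB rule.
Step 3: result = 1 + 18 + 9 = 28

The answer is 28.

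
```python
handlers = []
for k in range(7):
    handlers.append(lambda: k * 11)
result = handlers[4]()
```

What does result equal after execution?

Step 1: All lambdas reference the same variable k (late binding).
Step 2: After the loop, k = 6. Every lambda returns k * 11.
Step 3: handlers[4]() = 6 * 11 = 66

The answer is 66.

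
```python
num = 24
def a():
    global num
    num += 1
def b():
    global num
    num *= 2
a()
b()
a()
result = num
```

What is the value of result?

Step 1: num = 24.
Step 2: a(): num = 24 + 1 = 25.
Step 3: b(): num = 25 * 2 = 50.
Step 4: a(): num = 50 + 1 = 51

The answer is 51.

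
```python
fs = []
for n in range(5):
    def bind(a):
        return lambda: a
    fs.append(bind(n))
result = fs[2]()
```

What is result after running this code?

Step 1: bind(n) creates a new scope capturing a = n at call time.
Step 2: fs[2] = bind(2), so its lambda captures a = 2.
Step 3: result = 2 (closure factory fixes late binding)

The answer is 2.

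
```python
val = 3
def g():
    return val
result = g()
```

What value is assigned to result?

Step 1: val = 3 is defined in the global scope.
Step 2: g() looks up val. No local val exists, so Python checks the global scope via LEGB rule and finds val = 3.
Step 3: result = 3

The answer is 3.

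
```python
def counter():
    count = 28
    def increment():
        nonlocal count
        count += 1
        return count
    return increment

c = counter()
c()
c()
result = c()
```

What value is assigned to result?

Step 1: counter() creates closure with count = 28.
Step 2: Each c() call increments count via nonlocal. After 3 calls: 28 + 3 = 31.
Step 3: result = 31

The answer is 31.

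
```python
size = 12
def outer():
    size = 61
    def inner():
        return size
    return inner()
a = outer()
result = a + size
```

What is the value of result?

Step 1: outer() has local size = 61. inner() reads from enclosing.
Step 2: outer() returns 61. Global size = 12 unchanged.
Step 3: result = 61 + 12 = 73

The answer is 73.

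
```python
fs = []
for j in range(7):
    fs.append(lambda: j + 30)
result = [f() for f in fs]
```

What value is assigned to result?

Step 1: All lambdas capture j by reference. After the loop, j = 6.
Step 2: Each call returns 6 + 30 = 36.
Step 3: result = [36, 36, 36, 36, 36, 36, 36]

The answer is [36, 36, 36, 36, 36, 36, 36].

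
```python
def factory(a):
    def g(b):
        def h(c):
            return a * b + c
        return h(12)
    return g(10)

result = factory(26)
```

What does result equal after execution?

Step 1: a = 26, b = 10, c = 12.
Step 2: h() computes a * b + c = 26 * 10 + 12 = 272.
Step 3: result = 272

The answer is 272.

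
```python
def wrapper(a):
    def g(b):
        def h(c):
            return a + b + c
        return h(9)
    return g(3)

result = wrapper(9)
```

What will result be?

Step 1: a = 9, b = 3, c = 9 across three nested scopes.
Step 2: h() accesses all three via LEGB rule.
Step 3: result = 9 + 3 + 9 = 21

The answer is 21.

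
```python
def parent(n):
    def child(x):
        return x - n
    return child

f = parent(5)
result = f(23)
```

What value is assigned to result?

Step 1: parent(5) creates a closure capturing n = 5.
Step 2: f(23) computes 23 - 5 = 18.
Step 3: result = 18

The answer is 18.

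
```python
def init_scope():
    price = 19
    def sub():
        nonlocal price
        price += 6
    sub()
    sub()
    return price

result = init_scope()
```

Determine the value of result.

Step 1: price starts at 19.
Step 2: sub() is called 2 times, each adding 6.
Step 3: price = 19 + 6 * 2 = 31

The answer is 31.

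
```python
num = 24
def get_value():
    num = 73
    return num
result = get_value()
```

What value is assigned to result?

Step 1: Global num = 24.
Step 2: get_value() creates local num = 73, shadowing the global.
Step 3: Returns local num = 73. result = 73

The answer is 73.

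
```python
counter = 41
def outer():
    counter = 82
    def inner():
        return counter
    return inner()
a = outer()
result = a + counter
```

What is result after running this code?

Step 1: outer() has local counter = 82. inner() reads from enclosing.
Step 2: outer() returns 82. Global counter = 41 unchanged.
Step 3: result = 82 + 41 = 123

The answer is 123.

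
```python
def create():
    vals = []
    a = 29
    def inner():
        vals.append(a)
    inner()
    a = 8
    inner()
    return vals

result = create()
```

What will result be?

Step 1: a = 29. inner() appends current a to vals.
Step 2: First inner(): appends 29. Then a = 8.
Step 3: Second inner(): appends 8 (closure sees updated a). result = [29, 8]

The answer is [29, 8].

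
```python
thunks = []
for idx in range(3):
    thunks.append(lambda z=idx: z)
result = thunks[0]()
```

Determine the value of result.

Step 1: Default argument z=idx captures idx's value at each iteration.
Step 2: thunks[0] captured z = 0 when idx was 0.
Step 3: result = 0

The answer is 0.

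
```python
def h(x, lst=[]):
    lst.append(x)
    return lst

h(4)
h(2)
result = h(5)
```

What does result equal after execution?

Step 1: Mutable default argument gotcha! The list [] is created once.
Step 2: Each call appends to the SAME list: [4], [4, 2], [4, 2, 5].
Step 3: result = [4, 2, 5]

The answer is [4, 2, 5].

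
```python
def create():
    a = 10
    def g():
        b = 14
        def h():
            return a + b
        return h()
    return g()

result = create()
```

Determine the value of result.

Step 1: create() defines a = 10. g() defines b = 14.
Step 2: h() accesses both from enclosing scopes: a = 10, b = 14.
Step 3: result = 10 + 14 = 24

The answer is 24.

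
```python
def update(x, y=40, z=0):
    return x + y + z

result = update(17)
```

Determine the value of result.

Step 1: update(17) uses defaults y = 40, z = 0.
Step 2: Returns 17 + 40 + 0 = 57.
Step 3: result = 57

The answer is 57.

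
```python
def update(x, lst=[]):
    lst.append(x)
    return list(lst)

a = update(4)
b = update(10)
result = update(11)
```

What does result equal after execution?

Step 1: Default list is shared. list() creates copies for return values.
Step 2: Internal list grows: [4] -> [4, 10] -> [4, 10, 11].
Step 3: result = [4, 10, 11]

The answer is [4, 10, 11].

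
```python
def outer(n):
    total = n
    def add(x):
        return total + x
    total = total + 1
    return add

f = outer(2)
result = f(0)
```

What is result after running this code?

Step 1: outer(2) sets total = 2, then total = 2 + 1 = 3.
Step 2: Closures capture by reference, so add sees total = 3.
Step 3: f(0) returns 3 + 0 = 3

The answer is 3.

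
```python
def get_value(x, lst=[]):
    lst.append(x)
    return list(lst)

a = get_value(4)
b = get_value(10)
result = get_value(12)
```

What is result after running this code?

Step 1: Default list is shared. list() creates copies for return values.
Step 2: Internal list grows: [4] -> [4, 10] -> [4, 10, 12].
Step 3: result = [4, 10, 12]

The answer is [4, 10, 12].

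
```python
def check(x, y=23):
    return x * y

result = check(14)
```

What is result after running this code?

Step 1: check(14) uses default y = 23.
Step 2: Returns 14 * 23 = 322.
Step 3: result = 322

The answer is 322.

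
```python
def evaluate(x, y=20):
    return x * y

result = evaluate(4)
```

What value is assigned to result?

Step 1: evaluate(4) uses default y = 20.
Step 2: Returns 4 * 20 = 80.
Step 3: result = 80

The answer is 80.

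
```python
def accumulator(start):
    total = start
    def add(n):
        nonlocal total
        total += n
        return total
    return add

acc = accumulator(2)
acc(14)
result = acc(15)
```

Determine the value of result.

Step 1: accumulator(2) creates closure with total = 2.
Step 2: First acc(14): total = 2 + 14 = 16.
Step 3: Second acc(15): total = 16 + 15 = 31. result = 31

The answer is 31.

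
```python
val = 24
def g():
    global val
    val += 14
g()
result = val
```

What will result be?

Step 1: val = 24 globally.
Step 2: g() modifies global val: val += 14 = 38.
Step 3: result = 38

The answer is 38.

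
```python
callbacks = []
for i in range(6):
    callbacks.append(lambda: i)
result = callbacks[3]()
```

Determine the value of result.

Step 1: The loop creates 6 lambdas, all referencing the same variable i.
Step 2: After the loop, i = 5 (final value).
Step 3: callbacks[3]() looks up i at call time and finds 5. This is the late binding gotcha. result = 5

The answer is 5.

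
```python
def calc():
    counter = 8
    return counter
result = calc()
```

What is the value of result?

Step 1: calc() defines counter = 8 in its local scope.
Step 2: return counter finds the local variable counter = 8.
Step 3: result = 8

The answer is 8.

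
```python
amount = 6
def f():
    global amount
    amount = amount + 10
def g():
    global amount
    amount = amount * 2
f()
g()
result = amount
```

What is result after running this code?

Step 1: amount = 6.
Step 2: f() adds 10: amount = 6 + 10 = 16.
Step 3: g() doubles: amount = 16 * 2 = 32.
Step 4: result = 32

The answer is 32.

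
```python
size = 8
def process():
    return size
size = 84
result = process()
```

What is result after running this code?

Step 1: size is first set to 8, then reassigned to 84.
Step 2: process() is called after the reassignment, so it looks up the current global size = 84.
Step 3: result = 84

The answer is 84.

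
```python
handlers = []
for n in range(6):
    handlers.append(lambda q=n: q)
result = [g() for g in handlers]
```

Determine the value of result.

Step 1: Default arg q=n captures n at each iteration.
Step 2: Each lambda has its own default: 0, 1, ..., 5.
Step 3: result = [0, 1, 2, 3, 4, 5]

The answer is [0, 1, 2, 3, 4, 5].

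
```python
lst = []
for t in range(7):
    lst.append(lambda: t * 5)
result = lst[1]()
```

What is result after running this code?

Step 1: All lambdas reference the same variable t (late binding).
Step 2: After the loop, t = 6. Every lambda returns t * 5.
Step 3: lst[1]() = 6 * 5 = 30

The answer is 30.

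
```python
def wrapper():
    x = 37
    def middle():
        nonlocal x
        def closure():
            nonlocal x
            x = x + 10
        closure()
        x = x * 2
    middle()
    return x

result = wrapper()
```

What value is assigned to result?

Step 1: x = 37.
Step 2: closure() adds 10: x = 37 + 10 = 47.
Step 3: middle() doubles: x = 47 * 2 = 94.
Step 4: result = 94

The answer is 94.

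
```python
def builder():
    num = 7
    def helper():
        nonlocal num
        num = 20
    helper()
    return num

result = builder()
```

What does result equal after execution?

Step 1: builder() sets num = 7.
Step 2: helper() uses nonlocal to reassign num = 20.
Step 3: result = 20

The answer is 20.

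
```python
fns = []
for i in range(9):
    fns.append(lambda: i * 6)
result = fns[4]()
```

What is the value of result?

Step 1: All lambdas reference the same variable i (late binding).
Step 2: After the loop, i = 8. Every lambda returns i * 6.
Step 3: fns[4]() = 8 * 6 = 48

The answer is 48.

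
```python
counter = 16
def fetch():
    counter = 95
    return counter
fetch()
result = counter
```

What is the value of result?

Step 1: counter = 16 globally.
Step 2: fetch() creates a LOCAL counter = 95 (no global keyword!).
Step 3: The global counter is unchanged. result = 16

The answer is 16.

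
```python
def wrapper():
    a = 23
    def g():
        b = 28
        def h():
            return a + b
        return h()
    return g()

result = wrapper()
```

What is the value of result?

Step 1: wrapper() defines a = 23. g() defines b = 28.
Step 2: h() accesses both from enclosing scopes: a = 23, b = 28.
Step 3: result = 23 + 28 = 51

The answer is 51.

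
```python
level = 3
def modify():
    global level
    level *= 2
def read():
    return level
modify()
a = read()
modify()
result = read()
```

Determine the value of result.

Step 1: level = 3.
Step 2: First modify(): level = 3 * 2 = 6.
Step 3: Second modify(): level = 6 * 2 = 12.
Step 4: read() returns 12

The answer is 12.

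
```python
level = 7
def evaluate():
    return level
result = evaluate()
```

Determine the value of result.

Step 1: level = 7 is defined in the global scope.
Step 2: evaluate() looks up level. No local level exists, so Python checks the global scope via LEGB rule and finds level = 7.
Step 3: result = 7

The answer is 7.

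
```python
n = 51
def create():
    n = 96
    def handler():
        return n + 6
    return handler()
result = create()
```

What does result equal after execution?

Step 1: create() shadows global n with n = 96.
Step 2: handler() finds n = 96 in enclosing scope, computes 96 + 6 = 102.
Step 3: result = 102

The answer is 102.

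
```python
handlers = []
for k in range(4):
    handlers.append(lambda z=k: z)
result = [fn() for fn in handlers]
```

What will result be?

Step 1: Default arg z=k captures k at each iteration.
Step 2: Each lambda has its own default: 0, 1, ..., 3.
Step 3: result = [0, 1, 2, 3]

The answer is [0, 1, 2, 3].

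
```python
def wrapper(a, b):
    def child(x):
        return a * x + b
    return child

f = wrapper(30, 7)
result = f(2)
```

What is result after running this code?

Step 1: wrapper(30, 7) captures a = 30, b = 7.
Step 2: f(2) computes 30 * 2 + 7 = 67.
Step 3: result = 67

The answer is 67.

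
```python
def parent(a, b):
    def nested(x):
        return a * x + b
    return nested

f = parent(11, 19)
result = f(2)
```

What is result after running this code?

Step 1: parent(11, 19) captures a = 11, b = 19.
Step 2: f(2) computes 11 * 2 + 19 = 41.
Step 3: result = 41

The answer is 41.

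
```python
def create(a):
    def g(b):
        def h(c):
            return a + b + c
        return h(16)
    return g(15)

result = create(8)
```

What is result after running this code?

Step 1: a = 8, b = 15, c = 16 across three nested scopes.
Step 2: h() accesses all three via LEGB rule.
Step 3: result = 8 + 15 + 16 = 39

The answer is 39.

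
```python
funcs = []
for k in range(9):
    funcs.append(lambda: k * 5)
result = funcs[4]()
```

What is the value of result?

Step 1: All lambdas reference the same variable k (late binding).
Step 2: After the loop, k = 8. Every lambda returns k * 5.
Step 3: funcs[4]() = 8 * 5 = 40

The answer is 40.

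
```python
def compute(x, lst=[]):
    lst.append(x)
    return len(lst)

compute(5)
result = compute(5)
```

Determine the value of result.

Step 1: Mutable default list persists between calls.
Step 2: First call: lst = [5], len = 1. Second call: lst = [5, 5], len = 2.
Step 3: result = 2

The answer is 2.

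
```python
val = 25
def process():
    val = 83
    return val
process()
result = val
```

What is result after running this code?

Step 1: Global val = 25.
Step 2: process() creates local val = 83 (shadow, not modification).
Step 3: After process() returns, global val is unchanged. result = 25

The answer is 25.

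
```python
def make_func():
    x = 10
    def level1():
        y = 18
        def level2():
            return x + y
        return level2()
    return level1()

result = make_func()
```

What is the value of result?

Step 1: x = 10 in make_func. y = 18 in level1.
Step 2: level2() reads x = 10 and y = 18 from enclosing scopes.
Step 3: result = 10 + 18 = 28

The answer is 28.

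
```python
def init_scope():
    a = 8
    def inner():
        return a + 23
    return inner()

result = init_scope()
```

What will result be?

Step 1: init_scope() defines a = 8.
Step 2: inner() reads a = 8 from enclosing scope, returns 8 + 23 = 31.
Step 3: result = 31

The answer is 31.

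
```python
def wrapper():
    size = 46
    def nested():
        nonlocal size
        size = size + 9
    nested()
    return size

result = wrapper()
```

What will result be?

Step 1: wrapper() sets size = 46.
Step 2: nested() uses nonlocal to modify size in wrapper's scope: size = 46 + 9 = 55.
Step 3: wrapper() returns the modified size = 55

The answer is 55.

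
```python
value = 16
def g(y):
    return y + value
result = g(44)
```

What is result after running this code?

Step 1: value = 16 is defined globally.
Step 2: g(44) uses parameter y = 44 and looks up value from global scope = 16.
Step 3: result = 44 + 16 = 60

The answer is 60.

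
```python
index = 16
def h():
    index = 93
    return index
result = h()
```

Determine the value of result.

Step 1: Global index = 16.
Step 2: h() creates local index = 93, shadowing the global.
Step 3: Returns local index = 93. result = 93

The answer is 93.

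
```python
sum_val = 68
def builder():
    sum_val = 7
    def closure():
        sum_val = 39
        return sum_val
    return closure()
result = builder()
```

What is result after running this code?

Step 1: Three scopes define sum_val: global (68), builder (7), closure (39).
Step 2: closure() has its own local sum_val = 39, which shadows both enclosing and global.
Step 3: result = 39 (local wins in LEGB)

The answer is 39.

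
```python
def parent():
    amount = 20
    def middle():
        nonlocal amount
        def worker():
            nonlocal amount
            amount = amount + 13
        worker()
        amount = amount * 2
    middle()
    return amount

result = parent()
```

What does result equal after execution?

Step 1: amount = 20.
Step 2: worker() adds 13: amount = 20 + 13 = 33.
Step 3: middle() doubles: amount = 33 * 2 = 66.
Step 4: result = 66

The answer is 66.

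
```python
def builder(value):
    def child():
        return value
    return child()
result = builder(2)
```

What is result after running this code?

Step 1: builder(2) binds parameter value = 2.
Step 2: child() looks up value in enclosing scope and finds the parameter value = 2.
Step 3: result = 2

The answer is 2.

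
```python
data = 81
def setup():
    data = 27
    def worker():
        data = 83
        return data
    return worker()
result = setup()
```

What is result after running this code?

Step 1: Three scopes define data: global (81), setup (27), worker (83).
Step 2: worker() has its own local data = 83, which shadows both enclosing and global.
Step 3: result = 83 (local wins in LEGB)

The answer is 83.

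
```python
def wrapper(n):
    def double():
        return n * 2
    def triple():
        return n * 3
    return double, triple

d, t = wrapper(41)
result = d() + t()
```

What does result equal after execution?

Step 1: Both closures capture the same n = 41.
Step 2: d() = 41 * 2 = 82, t() = 41 * 3 = 123.
Step 3: result = 82 + 123 = 205

The answer is 205.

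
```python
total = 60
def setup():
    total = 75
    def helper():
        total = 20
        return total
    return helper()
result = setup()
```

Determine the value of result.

Step 1: Three scopes define total: global (60), setup (75), helper (20).
Step 2: helper() has its own local total = 20, which shadows both enclosing and global.
Step 3: result = 20 (local wins in LEGB)

The answer is 20.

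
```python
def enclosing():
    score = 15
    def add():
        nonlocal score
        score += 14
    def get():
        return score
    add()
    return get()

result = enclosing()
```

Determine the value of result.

Step 1: score = 15. add() modifies it via nonlocal, get() reads it.
Step 2: add() makes score = 15 + 14 = 29.
Step 3: get() returns 29. result = 29

The answer is 29.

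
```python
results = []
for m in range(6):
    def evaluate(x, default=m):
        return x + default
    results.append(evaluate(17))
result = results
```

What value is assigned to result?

Step 1: Default argument default=m is evaluated at function definition time.
Step 2: Each iteration creates evaluate with default = current m value.
Step 3: evaluate(17) returns 17 + default. results = [17, 18, 19, 20, 21, 22]

The answer is [17, 18, 19, 20, 21, 22].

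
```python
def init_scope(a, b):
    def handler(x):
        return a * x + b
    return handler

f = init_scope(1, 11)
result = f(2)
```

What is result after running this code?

Step 1: init_scope(1, 11) captures a = 1, b = 11.
Step 2: f(2) computes 1 * 2 + 11 = 13.
Step 3: result = 13

The answer is 13.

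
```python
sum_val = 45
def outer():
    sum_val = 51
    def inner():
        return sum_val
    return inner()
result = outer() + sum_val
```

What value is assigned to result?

Step 1: Global sum_val = 45. outer() shadows with sum_val = 51.
Step 2: inner() returns enclosing sum_val = 51. outer() = 51.
Step 3: result = 51 + global sum_val (45) = 96

The answer is 96.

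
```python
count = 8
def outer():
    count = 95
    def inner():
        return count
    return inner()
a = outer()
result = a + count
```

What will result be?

Step 1: outer() has local count = 95. inner() reads from enclosing.
Step 2: outer() returns 95. Global count = 8 unchanged.
Step 3: result = 95 + 8 = 103

The answer is 103.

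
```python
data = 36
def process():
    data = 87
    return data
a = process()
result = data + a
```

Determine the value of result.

Step 1: Global data = 36. process() returns local data = 87.
Step 2: a = 87. Global data still = 36.
Step 3: result = 36 + 87 = 123

The answer is 123.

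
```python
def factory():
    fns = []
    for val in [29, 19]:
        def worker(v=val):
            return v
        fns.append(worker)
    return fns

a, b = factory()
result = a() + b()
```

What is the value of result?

Step 1: Default argument v=val captures val at each iteration.
Step 2: a() returns 29 (captured at first iteration), b() returns 19 (captured at second).
Step 3: result = 29 + 19 = 48

The answer is 48.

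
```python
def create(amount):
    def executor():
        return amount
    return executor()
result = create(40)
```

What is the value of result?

Step 1: create(40) binds parameter amount = 40.
Step 2: executor() looks up amount in enclosing scope and finds the parameter amount = 40.
Step 3: result = 40

The answer is 40.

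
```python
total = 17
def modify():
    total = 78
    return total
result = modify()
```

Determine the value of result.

Step 1: Global total = 17.
Step 2: modify() creates local total = 78, shadowing the global.
Step 3: Returns local total = 78. result = 78

The answer is 78.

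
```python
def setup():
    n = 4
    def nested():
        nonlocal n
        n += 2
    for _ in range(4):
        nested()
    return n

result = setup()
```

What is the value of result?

Step 1: n = 4.
Step 2: nested() is called 4 times in a loop, each adding 2 via nonlocal.
Step 3: n = 4 + 2 * 4 = 12

The answer is 12.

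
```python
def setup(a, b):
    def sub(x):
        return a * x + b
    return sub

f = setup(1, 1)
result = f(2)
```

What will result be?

Step 1: setup(1, 1) captures a = 1, b = 1.
Step 2: f(2) computes 1 * 2 + 1 = 3.
Step 3: result = 3

The answer is 3.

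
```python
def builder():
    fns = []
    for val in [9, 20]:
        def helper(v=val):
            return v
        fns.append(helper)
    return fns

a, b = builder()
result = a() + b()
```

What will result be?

Step 1: Default argument v=val captures val at each iteration.
Step 2: a() returns 9 (captured at first iteration), b() returns 20 (captured at second).
Step 3: result = 9 + 20 = 29

The answer is 29.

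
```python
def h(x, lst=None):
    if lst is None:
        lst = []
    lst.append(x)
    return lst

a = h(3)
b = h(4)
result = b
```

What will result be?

Step 1: None default with guard creates a NEW list each call.
Step 2: a = [3] (fresh list). b = [4] (another fresh list).
Step 3: result = [4] (this is the fix for mutable default)

The answer is [4].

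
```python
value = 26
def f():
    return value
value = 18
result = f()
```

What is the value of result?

Step 1: value is first set to 26, then reassigned to 18.
Step 2: f() is called after the reassignment, so it looks up the current global value = 18.
Step 3: result = 18

The answer is 18.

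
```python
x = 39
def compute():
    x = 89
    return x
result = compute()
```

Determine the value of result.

Step 1: Global x = 39.
Step 2: compute() creates local x = 89, shadowing the global.
Step 3: Returns local x = 89. result = 89

The answer is 89.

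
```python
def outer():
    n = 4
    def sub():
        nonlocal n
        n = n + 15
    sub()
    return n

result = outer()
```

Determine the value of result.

Step 1: outer() sets n = 4.
Step 2: sub() uses nonlocal to modify n in outer's scope: n = 4 + 15 = 19.
Step 3: outer() returns the modified n = 19

The answer is 19.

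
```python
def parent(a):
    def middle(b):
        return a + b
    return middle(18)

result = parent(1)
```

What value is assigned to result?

Step 1: parent(1) passes a = 1.
Step 2: middle(18) has b = 18, reads a = 1 from enclosing.
Step 3: result = 1 + 18 = 19

The answer is 19.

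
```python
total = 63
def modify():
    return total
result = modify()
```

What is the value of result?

Step 1: total = 63 is defined in the global scope.
Step 2: modify() looks up total. No local total exists, so Python checks the global scope via LEGB rule and finds total = 63.
Step 3: result = 63

The answer is 63.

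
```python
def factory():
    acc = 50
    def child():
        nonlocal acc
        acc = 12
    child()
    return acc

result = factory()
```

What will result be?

Step 1: factory() sets acc = 50.
Step 2: child() uses nonlocal to reassign acc = 12.
Step 3: result = 12

The answer is 12.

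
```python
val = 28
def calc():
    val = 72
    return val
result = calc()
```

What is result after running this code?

Step 1: Global val = 28.
Step 2: calc() creates local val = 72, shadowing the global.
Step 3: Returns local val = 72. result = 72

The answer is 72.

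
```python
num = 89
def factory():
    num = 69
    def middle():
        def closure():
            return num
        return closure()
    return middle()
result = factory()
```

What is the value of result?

Step 1: factory() defines num = 69. middle() and closure() have no local num.
Step 2: closure() checks local (none), enclosing middle() (none), enclosing factory() and finds num = 69.
Step 3: result = 69

The answer is 69.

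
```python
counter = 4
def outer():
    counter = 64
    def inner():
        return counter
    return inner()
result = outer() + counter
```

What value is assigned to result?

Step 1: Global counter = 4. outer() shadows with counter = 64.
Step 2: inner() returns enclosing counter = 64. outer() = 64.
Step 3: result = 64 + global counter (4) = 68

The answer is 68.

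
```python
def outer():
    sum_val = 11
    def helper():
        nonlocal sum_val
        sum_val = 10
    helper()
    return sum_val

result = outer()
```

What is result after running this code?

Step 1: outer() sets sum_val = 11.
Step 2: helper() uses nonlocal to reassign sum_val = 10.
Step 3: result = 10

The answer is 10.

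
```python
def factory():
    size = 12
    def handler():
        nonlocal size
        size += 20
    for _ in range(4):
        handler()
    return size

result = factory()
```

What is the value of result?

Step 1: size = 12.
Step 2: handler() is called 4 times in a loop, each adding 20 via nonlocal.
Step 3: size = 12 + 20 * 4 = 92

The answer is 92.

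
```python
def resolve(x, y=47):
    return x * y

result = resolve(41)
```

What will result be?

Step 1: resolve(41) uses default y = 47.
Step 2: Returns 41 * 47 = 1927.
Step 3: result = 1927

The answer is 1927.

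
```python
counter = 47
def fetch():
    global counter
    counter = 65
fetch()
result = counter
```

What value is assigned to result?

Step 1: counter = 47 globally.
Step 2: fetch() declares global counter and sets it to 65.
Step 3: After fetch(), global counter = 65. result = 65

The answer is 65.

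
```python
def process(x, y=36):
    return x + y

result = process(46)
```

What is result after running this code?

Step 1: process(46) uses default y = 36.
Step 2: Returns 46 + 36 = 82.
Step 3: result = 82

The answer is 82.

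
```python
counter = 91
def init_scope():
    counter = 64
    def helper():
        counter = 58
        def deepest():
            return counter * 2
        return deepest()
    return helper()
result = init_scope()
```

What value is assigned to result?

Step 1: deepest() looks up counter through LEGB: not local, finds counter = 58 in enclosing helper().
Step 2: Returns 58 * 2 = 116.
Step 3: result = 116

The answer is 116.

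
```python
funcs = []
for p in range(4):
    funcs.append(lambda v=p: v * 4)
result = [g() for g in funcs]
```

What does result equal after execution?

Step 1: Default arg v=p captures p at each iteration.
Step 2: funcs[k] has v defaulting to k, returns k * 4.
Step 3: result = [0, 4, 8, 12]

The answer is [0, 4, 8, 12].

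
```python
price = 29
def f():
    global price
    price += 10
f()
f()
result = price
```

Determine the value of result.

Step 1: price = 29.
Step 2: First f(): price = 29 + 10 = 39.
Step 3: Second f(): price = 39 + 10 = 49. result = 49

The answer is 49.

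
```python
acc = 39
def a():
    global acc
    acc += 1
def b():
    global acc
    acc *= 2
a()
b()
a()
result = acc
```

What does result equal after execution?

Step 1: acc = 39.
Step 2: a(): acc = 39 + 1 = 40.
Step 3: b(): acc = 40 * 2 = 80.
Step 4: a(): acc = 80 + 1 = 81

The answer is 81.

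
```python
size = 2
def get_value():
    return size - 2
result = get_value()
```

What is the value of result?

Step 1: size = 2 is defined globally.
Step 2: get_value() looks up size from global scope = 2, then computes 2 - 2 = 0.
Step 3: result = 0

The answer is 0.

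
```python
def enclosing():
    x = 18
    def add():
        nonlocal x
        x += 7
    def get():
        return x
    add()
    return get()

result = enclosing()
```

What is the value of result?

Step 1: x = 18. add() modifies it via nonlocal, get() reads it.
Step 2: add() makes x = 18 + 7 = 25.
Step 3: get() returns 25. result = 25

The answer is 25.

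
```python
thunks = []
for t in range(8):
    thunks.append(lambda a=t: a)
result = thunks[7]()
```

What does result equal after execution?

Step 1: Default argument a=t captures t's value at each iteration.
Step 2: thunks[7] captured a = 7 when t was 7.
Step 3: result = 7

The answer is 7.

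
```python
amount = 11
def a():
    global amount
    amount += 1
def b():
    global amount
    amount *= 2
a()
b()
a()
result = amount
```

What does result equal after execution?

Step 1: amount = 11.
Step 2: a(): amount = 11 + 1 = 12.
Step 3: b(): amount = 12 * 2 = 24.
Step 4: a(): amount = 24 + 1 = 25

The answer is 25.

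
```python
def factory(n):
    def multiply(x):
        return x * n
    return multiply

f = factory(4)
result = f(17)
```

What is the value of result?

Step 1: factory(4) returns multiply closure with n = 4.
Step 2: f(17) computes 17 * 4 = 68.
Step 3: result = 68

The answer is 68.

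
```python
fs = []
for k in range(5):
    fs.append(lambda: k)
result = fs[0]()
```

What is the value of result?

Step 1: The loop creates 5 lambdas, all referencing the same variable k.
Step 2: After the loop, k = 4 (final value).
Step 3: fs[0]() looks up k at call time and finds 4. This is the late binding gotcha. result = 4

The answer is 4.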